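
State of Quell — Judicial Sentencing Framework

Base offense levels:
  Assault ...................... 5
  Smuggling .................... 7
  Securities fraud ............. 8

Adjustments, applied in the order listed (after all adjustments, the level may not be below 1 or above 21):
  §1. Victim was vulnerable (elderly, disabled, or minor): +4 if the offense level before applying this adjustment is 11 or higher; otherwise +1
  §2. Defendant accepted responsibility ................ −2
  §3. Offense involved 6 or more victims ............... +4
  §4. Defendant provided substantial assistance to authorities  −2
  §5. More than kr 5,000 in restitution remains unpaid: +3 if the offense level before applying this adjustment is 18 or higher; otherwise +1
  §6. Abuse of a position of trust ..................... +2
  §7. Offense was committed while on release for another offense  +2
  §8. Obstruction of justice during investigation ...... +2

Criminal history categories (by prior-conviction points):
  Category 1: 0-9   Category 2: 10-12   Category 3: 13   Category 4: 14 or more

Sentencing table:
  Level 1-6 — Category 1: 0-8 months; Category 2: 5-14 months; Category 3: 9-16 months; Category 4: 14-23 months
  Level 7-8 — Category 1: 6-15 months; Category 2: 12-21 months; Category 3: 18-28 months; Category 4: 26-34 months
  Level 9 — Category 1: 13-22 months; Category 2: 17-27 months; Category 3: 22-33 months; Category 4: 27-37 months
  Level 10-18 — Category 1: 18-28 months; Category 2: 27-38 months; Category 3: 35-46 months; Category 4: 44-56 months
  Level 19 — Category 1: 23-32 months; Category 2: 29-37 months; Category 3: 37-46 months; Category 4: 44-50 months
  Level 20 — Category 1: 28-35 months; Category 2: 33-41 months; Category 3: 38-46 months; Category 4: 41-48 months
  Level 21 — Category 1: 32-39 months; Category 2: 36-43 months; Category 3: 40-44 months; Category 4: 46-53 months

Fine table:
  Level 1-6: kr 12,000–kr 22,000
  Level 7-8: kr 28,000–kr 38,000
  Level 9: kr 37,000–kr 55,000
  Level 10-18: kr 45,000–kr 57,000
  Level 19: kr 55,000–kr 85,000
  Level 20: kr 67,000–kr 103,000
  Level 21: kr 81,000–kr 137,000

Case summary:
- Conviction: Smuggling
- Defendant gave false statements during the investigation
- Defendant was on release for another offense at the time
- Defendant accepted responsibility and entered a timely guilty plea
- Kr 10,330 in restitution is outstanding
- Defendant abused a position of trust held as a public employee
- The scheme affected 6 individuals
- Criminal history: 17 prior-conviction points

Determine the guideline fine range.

Base offense level for smuggling: 7.
§2 applies: 7 − 2 = 5.
§3 applies: 5 + 4 = 9.
§4 does not apply.
§5 applies (level before this adjustment is 9 < 18, so +1): 9 + 1 = 10.
§6 applies: 10 + 2 = 12.
§7 applies: 12 + 2 = 14.
§8 applies: 14 + 2 = 16.
Final offense level: 16.
Level 16 falls in the 10-18 band.
Fine table: Level 10-18 → kr 45,000–kr 57,000.

kr 45,000–kr 57,000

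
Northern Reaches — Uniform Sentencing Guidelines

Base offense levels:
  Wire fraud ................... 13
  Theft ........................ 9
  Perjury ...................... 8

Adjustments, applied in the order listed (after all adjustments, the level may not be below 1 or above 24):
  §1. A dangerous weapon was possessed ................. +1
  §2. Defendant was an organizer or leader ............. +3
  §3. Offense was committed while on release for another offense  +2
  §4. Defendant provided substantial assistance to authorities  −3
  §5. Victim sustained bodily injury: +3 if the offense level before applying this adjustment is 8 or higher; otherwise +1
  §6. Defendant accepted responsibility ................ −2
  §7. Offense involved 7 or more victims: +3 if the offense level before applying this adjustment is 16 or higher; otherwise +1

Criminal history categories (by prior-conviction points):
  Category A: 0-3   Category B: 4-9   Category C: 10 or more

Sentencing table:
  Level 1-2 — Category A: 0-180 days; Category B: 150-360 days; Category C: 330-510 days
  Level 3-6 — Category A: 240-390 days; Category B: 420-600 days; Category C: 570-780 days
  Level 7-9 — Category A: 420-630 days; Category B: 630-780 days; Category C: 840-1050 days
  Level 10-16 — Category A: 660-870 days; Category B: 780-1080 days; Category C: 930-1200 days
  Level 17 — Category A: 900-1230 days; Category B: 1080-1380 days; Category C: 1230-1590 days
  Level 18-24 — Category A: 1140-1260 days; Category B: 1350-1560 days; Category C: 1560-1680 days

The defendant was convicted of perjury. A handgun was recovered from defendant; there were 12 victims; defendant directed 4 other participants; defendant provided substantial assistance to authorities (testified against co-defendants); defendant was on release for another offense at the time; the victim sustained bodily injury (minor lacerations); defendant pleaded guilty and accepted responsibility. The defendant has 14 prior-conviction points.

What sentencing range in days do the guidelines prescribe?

930-1200 days

Base offense level for perjury: 8.
§1 applies: 8 + 1 = 9.
§2 applies: 9 + 3 = 12.
§3 applies: 12 + 2 = 14.
§4 applies: 14 − 3 = 11.
§5 applies (level before this adjustment is 11 ≥ 8, so +3): 11 + 3 = 14.
§6 applies: 14 − 2 = 12.
§7 applies (level before this adjustment is 12 < 16, so +1): 12 + 1 = 13.
Final offense level: 13.
Criminal history: 14 prior points → Category C (10+).
Level 13 falls in the 10-16 band.
Grid: Level 10-16 × Category C = 930-1200 days.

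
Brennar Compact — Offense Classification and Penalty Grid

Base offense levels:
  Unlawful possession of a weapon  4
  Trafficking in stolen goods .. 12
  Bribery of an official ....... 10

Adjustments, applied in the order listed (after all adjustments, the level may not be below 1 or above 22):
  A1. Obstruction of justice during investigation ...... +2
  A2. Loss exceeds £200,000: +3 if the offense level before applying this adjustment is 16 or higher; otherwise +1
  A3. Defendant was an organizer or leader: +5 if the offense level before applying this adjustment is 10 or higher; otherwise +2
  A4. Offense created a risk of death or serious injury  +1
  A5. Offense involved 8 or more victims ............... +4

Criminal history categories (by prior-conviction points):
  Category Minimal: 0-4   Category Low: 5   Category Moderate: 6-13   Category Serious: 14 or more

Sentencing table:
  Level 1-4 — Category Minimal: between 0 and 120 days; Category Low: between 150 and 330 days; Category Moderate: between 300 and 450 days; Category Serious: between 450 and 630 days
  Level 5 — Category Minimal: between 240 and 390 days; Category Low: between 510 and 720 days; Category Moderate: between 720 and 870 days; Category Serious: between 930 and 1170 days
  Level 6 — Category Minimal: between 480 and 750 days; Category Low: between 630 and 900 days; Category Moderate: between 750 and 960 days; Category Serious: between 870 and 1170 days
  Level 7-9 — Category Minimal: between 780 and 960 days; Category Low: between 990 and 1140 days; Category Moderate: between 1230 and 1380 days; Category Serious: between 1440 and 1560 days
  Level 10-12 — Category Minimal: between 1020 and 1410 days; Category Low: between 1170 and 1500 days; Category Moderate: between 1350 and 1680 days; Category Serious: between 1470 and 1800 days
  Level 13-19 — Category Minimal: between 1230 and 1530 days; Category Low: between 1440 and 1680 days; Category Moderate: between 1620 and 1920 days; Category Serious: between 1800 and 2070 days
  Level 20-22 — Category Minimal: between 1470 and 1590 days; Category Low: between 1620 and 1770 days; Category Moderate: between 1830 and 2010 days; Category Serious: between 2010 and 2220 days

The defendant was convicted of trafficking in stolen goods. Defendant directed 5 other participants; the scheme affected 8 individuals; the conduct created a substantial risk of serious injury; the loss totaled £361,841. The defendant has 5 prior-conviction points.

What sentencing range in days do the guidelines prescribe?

Base offense level for trafficking in stolen goods: 12.
A1 does not apply.
A2 applies (level before this adjustment is 12 < 16, so +1): 12 + 1 = 13.
A3 applies (level before this adjustment is 13 ≥ 10, so +5): 13 + 5 = 18.
A4 applies: 18 + 1 = 19.
A5 applies: 19 + 4 = 23.
Level 23 exceeds the maximum of 22; capped at 22.
Final offense level: 22.
Criminal history: 5 prior points → Category Low (5).
Level 22 falls in the 20-22 band.
Grid: Level 20-22 × Category Low = 1620-1770 days.

1620-1770 days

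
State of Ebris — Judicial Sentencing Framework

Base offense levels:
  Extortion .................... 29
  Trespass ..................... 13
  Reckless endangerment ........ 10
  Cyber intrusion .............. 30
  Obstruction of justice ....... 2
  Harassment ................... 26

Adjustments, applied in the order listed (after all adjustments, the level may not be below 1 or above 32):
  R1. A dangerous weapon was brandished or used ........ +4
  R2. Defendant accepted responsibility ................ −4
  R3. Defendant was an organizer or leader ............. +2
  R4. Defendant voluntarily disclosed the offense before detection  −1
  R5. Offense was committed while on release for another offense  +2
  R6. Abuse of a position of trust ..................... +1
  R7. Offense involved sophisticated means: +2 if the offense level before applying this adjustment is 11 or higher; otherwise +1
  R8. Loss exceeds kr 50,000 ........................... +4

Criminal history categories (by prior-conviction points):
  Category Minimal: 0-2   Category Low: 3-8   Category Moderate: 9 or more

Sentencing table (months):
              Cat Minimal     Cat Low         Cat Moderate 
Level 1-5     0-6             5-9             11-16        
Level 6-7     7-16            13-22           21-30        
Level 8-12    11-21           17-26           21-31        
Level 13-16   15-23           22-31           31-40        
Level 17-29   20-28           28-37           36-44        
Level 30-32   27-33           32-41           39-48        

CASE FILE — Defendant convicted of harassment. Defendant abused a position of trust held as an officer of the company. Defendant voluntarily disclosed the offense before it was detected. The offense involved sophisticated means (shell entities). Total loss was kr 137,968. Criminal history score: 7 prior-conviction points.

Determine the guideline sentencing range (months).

32-41 months

Base offense level for harassment: 26.
R2 does not apply.
R3 does not apply.
R4 applies: 26 − 1 = 25.
R6 applies: 25 + 1 = 26.
R7 applies (level before this adjustment is 26 ≥ 11, so +2): 26 + 2 = 28.
R8 applies: 28 + 4 = 32.
Final offense level: 32.
Criminal history: 7 prior points → Category Low (3-8).
Level 32 falls in the 30-32 band.
Grid: Level 30-32 × Category Low = 32-41 months.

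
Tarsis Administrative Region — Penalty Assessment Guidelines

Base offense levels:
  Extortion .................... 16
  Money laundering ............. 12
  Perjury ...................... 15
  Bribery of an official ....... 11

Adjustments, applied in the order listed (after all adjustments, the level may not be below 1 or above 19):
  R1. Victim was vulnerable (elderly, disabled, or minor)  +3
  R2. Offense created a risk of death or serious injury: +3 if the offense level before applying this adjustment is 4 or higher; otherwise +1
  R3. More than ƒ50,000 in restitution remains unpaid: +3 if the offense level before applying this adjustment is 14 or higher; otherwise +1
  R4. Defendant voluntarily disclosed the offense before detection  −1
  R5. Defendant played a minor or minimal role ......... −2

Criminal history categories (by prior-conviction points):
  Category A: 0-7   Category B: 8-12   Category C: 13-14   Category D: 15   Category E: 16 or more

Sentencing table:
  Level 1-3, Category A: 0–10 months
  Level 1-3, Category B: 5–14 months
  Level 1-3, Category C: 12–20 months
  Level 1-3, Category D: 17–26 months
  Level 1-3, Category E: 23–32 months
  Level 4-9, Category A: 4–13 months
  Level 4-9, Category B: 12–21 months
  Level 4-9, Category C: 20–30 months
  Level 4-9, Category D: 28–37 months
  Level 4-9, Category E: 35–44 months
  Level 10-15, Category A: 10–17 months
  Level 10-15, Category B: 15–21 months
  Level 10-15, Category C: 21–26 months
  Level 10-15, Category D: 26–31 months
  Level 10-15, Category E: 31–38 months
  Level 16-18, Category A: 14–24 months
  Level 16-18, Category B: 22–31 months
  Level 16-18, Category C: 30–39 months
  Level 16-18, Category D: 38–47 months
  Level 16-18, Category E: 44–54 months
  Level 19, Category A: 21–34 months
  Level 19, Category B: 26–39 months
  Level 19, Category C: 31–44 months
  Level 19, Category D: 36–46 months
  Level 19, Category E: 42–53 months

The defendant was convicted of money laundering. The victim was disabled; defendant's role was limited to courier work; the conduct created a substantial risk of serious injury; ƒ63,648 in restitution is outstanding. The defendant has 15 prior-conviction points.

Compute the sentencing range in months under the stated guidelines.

Base offense level for money laundering: 12.
R1 applies: 12 + 3 = 15.
R2 applies (level before this adjustment is 15 ≥ 4, so +3): 15 + 3 = 18.
R3 applies (level before this adjustment is 18 ≥ 14, so +3): 18 + 3 = 21.
R5 applies: 21 − 2 = 19.
Final offense level: 19.
Criminal history: 15 prior points → Category D (15).
Level 19 falls in the 19 band.
Grid: Level 19 × Category D = 36-46 months.

36-46 months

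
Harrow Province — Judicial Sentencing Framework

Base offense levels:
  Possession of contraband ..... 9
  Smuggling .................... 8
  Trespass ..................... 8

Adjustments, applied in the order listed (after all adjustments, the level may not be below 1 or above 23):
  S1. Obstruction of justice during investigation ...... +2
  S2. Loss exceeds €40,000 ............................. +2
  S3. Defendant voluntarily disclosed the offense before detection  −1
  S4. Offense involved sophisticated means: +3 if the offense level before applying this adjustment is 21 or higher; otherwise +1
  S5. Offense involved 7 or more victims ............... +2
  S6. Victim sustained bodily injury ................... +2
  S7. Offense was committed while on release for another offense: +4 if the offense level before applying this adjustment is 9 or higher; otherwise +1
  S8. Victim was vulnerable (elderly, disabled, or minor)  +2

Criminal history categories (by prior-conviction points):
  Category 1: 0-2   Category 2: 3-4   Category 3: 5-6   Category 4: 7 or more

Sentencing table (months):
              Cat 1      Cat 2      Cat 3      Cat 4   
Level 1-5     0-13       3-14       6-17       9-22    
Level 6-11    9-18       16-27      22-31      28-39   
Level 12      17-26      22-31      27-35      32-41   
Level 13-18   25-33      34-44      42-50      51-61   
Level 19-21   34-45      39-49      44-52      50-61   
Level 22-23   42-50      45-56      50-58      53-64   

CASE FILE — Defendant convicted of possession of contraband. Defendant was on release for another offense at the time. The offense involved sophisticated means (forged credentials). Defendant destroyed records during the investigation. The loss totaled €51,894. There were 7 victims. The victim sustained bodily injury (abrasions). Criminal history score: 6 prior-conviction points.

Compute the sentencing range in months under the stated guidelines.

50-58 months

Base offense level for possession of contraband: 9.
S1 applies: 9 + 2 = 11.
S2 applies: 11 + 2 = 13.
S3 does not apply.
S4 applies (level before this adjustment is 13 < 21, so +1): 13 + 1 = 14.
S5 applies: 14 + 2 = 16.
S6 applies: 16 + 2 = 18.
S7 applies (level before this adjustment is 18 ≥ 9, so +4): 18 + 4 = 22.
S8 does not apply.
Final offense level: 22.
Criminal history: 6 prior points → Category 3 (5-6).
Level 22 falls in the 22-23 band.
Grid: Level 22-23 × Category 3 = 50-58 months.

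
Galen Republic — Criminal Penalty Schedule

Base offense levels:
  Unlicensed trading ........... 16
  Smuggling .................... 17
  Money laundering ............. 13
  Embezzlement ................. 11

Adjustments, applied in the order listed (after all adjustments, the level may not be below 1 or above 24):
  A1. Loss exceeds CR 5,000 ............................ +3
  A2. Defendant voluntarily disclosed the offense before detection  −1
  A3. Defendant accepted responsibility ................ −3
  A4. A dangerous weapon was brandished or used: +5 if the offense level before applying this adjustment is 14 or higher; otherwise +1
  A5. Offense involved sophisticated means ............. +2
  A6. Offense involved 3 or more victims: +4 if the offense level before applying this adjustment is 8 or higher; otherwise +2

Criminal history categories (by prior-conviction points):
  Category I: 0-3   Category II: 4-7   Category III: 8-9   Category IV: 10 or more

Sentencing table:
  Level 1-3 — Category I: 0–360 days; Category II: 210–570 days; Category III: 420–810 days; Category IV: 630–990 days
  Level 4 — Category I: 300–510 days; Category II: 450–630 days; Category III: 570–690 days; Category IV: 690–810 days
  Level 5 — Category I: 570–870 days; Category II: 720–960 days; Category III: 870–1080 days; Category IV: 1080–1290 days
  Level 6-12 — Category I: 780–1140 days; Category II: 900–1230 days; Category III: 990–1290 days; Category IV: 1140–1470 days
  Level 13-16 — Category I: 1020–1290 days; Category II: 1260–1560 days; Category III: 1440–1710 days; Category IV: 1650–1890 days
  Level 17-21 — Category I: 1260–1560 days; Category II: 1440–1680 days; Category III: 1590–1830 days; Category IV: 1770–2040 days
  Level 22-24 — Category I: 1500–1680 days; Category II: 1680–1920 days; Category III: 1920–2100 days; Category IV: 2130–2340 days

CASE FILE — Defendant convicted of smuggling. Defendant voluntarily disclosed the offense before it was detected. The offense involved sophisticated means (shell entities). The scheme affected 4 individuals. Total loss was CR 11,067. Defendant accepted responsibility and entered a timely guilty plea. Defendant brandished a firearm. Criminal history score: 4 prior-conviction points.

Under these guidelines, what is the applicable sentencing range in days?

1680-1920 days

Base offense level for smuggling: 17.
A1 applies: 17 + 3 = 20.
A2 applies: 20 − 1 = 19.
A3 applies: 19 − 3 = 16.
A4 applies (level before this adjustment is 16 ≥ 14, so +5): 16 + 5 = 21.
A5 applies: 21 + 2 = 23.
A6 applies (level before this adjustment is 23 ≥ 8, so +4): 23 + 4 = 27.
Level 27 exceeds the maximum of 24; capped at 24.
Final offense level: 24.
Criminal history: 4 prior points → Category II (4-7).
Level 24 falls in the 22-24 band.
Grid: Level 22-24 × Category II = 1680-1920 days.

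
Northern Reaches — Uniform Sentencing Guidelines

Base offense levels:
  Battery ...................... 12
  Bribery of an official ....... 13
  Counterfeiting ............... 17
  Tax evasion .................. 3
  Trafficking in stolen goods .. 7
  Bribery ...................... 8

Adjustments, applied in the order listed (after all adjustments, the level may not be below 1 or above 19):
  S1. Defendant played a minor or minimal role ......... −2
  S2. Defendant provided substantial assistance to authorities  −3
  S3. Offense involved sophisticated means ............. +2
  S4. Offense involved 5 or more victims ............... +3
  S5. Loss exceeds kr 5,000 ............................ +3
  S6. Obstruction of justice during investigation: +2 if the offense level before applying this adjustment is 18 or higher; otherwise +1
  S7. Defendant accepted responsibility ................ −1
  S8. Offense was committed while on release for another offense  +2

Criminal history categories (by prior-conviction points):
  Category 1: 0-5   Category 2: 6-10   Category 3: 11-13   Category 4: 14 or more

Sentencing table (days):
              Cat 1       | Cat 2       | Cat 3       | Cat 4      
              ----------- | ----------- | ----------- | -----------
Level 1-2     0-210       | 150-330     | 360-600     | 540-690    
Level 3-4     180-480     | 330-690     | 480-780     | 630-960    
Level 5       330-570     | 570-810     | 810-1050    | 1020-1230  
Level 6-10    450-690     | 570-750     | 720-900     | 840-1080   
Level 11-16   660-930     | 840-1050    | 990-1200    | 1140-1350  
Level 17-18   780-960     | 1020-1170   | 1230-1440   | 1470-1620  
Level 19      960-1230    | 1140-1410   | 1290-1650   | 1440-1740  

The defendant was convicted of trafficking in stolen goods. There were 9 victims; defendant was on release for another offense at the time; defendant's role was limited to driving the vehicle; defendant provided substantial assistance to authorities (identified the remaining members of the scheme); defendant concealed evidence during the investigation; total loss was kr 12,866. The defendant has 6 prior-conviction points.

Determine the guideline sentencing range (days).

Base offense level for trafficking in stolen goods: 7.
S1 applies: 7 − 2 = 5.
S2 applies: 5 − 3 = 2.
S4 applies: 2 + 3 = 5.
S5 applies: 5 + 3 = 8.
S6 applies (level before this adjustment is 8 < 18, so +1): 8 + 1 = 9.
S7 does not apply.
S8 applies: 9 + 2 = 11.
Final offense level: 11.
Criminal history: 6 prior points → Category 2 (6-10).
Level 11 falls in the 11-16 band.
Grid: Level 11-16 × Category 2 = 840-1050 days.

840-1050 days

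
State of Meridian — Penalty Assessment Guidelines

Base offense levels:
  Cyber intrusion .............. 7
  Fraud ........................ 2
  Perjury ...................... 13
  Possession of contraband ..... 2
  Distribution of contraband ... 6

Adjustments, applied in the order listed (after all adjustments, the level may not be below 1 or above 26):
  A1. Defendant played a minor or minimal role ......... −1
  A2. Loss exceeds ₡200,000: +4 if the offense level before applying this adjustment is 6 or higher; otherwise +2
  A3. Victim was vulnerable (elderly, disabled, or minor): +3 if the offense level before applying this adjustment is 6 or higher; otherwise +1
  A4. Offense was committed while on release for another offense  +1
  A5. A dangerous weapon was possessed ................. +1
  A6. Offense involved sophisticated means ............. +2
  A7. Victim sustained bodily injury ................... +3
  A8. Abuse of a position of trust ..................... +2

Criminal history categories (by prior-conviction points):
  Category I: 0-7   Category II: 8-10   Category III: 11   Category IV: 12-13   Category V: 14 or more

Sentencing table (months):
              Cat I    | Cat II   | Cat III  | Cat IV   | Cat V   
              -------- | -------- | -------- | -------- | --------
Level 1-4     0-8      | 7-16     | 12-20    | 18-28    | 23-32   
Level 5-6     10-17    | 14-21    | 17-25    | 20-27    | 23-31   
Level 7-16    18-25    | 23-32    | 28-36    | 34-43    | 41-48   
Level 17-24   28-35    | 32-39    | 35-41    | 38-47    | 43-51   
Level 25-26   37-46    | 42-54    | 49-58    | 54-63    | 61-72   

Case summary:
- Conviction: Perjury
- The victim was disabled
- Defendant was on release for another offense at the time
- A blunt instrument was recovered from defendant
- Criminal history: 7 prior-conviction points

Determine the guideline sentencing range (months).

Base offense level for perjury: 13.
A3 applies (level before this adjustment is 13 ≥ 6, so +3): 13 + 3 = 16.
A4 applies: 16 + 1 = 17.
A5 applies: 17 + 1 = 18.
A6 does not apply.
A7 does not apply.
Final offense level: 18.
Criminal history: 7 prior points → Category I (0-7).
Level 18 falls in the 17-24 band.
Grid: Level 17-24 × Category I = 28-35 months.

28-35 months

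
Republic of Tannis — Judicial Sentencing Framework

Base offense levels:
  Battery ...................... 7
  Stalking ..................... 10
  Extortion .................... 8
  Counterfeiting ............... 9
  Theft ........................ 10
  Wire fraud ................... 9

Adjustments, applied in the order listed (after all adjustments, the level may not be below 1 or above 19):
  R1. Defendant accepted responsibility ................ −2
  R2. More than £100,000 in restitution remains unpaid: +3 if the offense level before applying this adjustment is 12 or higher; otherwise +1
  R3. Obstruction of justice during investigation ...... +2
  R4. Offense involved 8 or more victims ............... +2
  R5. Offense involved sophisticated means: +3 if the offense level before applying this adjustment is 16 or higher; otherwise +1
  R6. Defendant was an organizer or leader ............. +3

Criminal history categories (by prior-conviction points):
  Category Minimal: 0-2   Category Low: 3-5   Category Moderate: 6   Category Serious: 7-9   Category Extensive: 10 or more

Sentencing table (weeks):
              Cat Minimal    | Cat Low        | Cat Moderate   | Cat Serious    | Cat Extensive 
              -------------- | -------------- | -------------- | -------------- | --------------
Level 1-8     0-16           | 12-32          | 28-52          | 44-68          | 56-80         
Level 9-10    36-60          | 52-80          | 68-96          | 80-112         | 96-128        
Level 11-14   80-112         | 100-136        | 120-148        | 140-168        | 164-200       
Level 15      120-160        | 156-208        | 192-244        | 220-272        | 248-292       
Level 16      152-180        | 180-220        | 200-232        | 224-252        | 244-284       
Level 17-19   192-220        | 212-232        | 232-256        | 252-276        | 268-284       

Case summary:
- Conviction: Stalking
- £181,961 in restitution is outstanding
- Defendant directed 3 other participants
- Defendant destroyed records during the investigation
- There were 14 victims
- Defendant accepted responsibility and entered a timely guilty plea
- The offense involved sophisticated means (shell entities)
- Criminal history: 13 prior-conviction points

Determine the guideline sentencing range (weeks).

Base offense level for stalking: 10.
R1 applies: 10 − 2 = 8.
R2 applies (level before this adjustment is 8 < 12, so +1): 8 + 1 = 9.
R3 applies: 9 + 2 = 11.
R4 applies: 11 + 2 = 13.
R5 applies (level before this adjustment is 13 < 16, so +1): 13 + 1 = 14.
R6 applies: 14 + 3 = 17.
Final offense level: 17.
Criminal history: 13 prior points → Category Extensive (10+).
Level 17 falls in the 17-19 band.
Grid: Level 17-19 × Category Extensive = 268-284 weeks.

268-284 weeks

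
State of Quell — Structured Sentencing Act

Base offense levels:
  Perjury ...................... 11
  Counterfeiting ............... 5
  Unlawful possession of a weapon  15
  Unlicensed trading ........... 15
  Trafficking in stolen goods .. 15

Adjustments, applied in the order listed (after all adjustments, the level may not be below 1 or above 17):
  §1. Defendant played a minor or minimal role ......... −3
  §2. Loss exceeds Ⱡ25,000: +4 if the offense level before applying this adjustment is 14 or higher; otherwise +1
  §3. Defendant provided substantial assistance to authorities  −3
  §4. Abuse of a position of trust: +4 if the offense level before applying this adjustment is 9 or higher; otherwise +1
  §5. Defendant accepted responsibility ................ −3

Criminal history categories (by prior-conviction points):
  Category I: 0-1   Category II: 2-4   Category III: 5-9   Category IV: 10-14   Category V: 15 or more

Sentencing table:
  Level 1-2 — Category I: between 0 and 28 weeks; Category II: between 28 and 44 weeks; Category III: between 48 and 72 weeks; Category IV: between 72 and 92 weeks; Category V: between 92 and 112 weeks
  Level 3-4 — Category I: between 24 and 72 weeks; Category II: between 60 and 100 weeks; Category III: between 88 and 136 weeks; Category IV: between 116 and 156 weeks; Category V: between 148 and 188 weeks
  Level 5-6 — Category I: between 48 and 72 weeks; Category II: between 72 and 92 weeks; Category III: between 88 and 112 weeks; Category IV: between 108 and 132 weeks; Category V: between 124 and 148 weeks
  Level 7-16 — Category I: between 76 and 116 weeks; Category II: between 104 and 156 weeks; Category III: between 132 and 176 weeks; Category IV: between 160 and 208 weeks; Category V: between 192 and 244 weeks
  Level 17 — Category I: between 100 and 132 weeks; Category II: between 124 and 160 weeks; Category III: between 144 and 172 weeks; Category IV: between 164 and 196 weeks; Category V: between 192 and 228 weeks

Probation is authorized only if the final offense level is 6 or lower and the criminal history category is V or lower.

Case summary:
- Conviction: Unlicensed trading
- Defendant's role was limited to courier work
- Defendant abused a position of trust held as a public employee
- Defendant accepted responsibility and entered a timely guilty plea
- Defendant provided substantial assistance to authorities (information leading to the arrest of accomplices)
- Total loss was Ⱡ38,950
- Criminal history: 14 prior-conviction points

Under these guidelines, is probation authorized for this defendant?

Base offense level for unlicensed trading: 15.
§1 applies: 15 − 3 = 12.
§2 applies (level before this adjustment is 12 < 14, so +1): 12 + 1 = 13.
§3 applies: 13 − 3 = 10.
§4 applies (level before this adjustment is 10 ≥ 9, so +4): 10 + 4 = 14.
§5 applies: 14 − 3 = 11.
Final offense level: 11.
Criminal history: 14 prior points → Category IV (10-14).
Level 11 falls in the 7-16 band.
Grid: Level 7-16 × Category IV = 160-208 weeks.
Probation check: level 11 > 6 and category IV ≤ V → not eligible.

No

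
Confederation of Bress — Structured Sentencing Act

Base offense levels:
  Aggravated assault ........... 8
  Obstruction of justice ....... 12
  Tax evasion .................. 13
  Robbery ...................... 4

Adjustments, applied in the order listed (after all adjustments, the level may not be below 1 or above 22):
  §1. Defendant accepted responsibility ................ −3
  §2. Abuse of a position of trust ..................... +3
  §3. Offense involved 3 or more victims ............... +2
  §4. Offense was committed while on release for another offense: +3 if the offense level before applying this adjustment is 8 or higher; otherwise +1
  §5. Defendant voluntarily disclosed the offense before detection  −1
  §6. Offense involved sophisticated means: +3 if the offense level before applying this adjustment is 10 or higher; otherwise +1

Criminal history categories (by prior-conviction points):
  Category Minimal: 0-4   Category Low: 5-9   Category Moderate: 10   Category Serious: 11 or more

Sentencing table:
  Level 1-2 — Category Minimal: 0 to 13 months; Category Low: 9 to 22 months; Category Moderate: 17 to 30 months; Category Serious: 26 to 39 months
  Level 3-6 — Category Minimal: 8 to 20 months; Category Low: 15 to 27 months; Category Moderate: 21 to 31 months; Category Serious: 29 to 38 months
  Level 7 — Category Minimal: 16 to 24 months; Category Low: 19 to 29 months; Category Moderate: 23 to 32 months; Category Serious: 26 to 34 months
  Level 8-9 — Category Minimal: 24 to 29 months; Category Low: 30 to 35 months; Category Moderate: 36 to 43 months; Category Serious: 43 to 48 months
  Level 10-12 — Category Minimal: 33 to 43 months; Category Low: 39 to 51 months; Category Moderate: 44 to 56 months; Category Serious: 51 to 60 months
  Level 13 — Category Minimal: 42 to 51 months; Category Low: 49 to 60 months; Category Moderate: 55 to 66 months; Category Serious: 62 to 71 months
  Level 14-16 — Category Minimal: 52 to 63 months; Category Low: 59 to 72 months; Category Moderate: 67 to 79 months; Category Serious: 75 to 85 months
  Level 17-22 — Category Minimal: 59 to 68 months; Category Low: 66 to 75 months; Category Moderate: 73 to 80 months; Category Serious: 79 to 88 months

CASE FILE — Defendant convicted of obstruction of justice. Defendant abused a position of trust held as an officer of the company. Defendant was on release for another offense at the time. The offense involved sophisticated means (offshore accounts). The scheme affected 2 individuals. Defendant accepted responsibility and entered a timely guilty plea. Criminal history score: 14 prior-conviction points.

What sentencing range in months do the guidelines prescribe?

79-88 months

Base offense level for obstruction of justice: 12.
§1 applies: 12 − 3 = 9.
§2 applies: 9 + 3 = 12.
§4 applies (level before this adjustment is 12 ≥ 8, so +3): 12 + 3 = 15.
§6 applies (level before this adjustment is 15 ≥ 10, so +3): 15 + 3 = 18.
Final offense level: 18.
Criminal history: 14 prior points → Category Serious (11+).
Level 18 falls in the 17-22 band.
Grid: Level 17-22 × Category Serious = 79-88 months.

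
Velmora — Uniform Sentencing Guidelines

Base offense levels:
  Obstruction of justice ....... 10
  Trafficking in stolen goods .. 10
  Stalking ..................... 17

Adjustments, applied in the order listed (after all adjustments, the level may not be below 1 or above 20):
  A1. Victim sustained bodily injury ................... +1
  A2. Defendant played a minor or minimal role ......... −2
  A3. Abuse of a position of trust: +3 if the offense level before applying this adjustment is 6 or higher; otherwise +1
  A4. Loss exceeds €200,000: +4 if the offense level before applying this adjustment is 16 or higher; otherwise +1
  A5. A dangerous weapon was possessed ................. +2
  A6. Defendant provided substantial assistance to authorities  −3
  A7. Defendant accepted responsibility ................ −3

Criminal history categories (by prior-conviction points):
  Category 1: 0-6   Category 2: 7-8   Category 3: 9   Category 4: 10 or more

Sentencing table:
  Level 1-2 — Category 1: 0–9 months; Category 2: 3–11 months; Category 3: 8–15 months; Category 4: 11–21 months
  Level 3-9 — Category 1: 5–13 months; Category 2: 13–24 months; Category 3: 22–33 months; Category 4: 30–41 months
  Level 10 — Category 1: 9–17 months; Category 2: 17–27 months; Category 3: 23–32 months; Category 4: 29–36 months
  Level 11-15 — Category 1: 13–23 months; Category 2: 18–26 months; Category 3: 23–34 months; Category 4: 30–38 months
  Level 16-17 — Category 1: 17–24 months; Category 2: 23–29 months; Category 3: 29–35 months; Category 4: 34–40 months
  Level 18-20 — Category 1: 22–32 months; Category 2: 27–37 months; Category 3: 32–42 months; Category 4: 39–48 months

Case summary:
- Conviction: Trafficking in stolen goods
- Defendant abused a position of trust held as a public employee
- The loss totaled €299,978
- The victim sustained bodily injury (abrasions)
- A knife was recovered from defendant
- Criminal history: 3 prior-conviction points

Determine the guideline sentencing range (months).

Base offense level for trafficking in stolen goods: 10.
A1 applies: 10 + 1 = 11.
A2 does not apply.
A3 applies (level before this adjustment is 11 ≥ 6, so +3): 11 + 3 = 14.
A4 applies (level before this adjustment is 14 < 16, so +1): 14 + 1 = 15.
A5 applies: 15 + 2 = 17.
Final offense level: 17.
Criminal history: 3 prior points → Category 1 (0-6).
Level 17 falls in the 16-17 band.
Grid: Level 16-17 × Category 1 = 17-24 months.

17-24 months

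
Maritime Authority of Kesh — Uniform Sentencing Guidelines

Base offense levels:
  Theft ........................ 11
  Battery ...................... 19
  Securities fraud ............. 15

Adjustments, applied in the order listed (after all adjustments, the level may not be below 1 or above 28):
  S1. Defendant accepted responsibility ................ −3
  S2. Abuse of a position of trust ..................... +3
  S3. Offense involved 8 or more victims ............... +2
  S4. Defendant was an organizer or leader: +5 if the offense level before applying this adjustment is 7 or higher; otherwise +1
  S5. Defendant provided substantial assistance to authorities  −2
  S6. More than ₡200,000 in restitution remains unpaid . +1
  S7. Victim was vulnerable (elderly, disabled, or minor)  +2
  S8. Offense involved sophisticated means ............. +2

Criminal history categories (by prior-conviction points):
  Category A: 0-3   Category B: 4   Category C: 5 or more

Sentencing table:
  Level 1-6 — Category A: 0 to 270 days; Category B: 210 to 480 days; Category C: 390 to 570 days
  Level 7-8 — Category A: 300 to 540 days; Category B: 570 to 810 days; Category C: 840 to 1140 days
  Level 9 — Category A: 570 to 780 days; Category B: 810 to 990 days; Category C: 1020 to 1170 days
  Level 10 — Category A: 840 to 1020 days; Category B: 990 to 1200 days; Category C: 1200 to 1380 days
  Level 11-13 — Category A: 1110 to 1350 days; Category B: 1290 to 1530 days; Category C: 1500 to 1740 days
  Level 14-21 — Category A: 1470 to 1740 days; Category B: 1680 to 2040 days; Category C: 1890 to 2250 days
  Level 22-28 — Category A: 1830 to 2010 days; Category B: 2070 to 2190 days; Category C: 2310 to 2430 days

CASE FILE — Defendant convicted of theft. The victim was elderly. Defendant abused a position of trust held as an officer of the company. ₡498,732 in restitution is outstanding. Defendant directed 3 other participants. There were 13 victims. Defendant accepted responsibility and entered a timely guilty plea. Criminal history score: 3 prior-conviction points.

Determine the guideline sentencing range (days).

Base offense level for theft: 11.
S1 applies: 11 − 3 = 8.
S2 applies: 8 + 3 = 11.
S3 applies: 11 + 2 = 13.
S4 applies (level before this adjustment is 13 ≥ 7, so +5): 13 + 5 = 18.
S6 applies: 18 + 1 = 19.
S7 applies: 19 + 2 = 21.
S8 does not apply.
Final offense level: 21.
Criminal history: 3 prior points → Category A (0-3).
Level 21 falls in the 14-21 band.
Grid: Level 14-21 × Category A = 1470-1740 days.

1470-1740 days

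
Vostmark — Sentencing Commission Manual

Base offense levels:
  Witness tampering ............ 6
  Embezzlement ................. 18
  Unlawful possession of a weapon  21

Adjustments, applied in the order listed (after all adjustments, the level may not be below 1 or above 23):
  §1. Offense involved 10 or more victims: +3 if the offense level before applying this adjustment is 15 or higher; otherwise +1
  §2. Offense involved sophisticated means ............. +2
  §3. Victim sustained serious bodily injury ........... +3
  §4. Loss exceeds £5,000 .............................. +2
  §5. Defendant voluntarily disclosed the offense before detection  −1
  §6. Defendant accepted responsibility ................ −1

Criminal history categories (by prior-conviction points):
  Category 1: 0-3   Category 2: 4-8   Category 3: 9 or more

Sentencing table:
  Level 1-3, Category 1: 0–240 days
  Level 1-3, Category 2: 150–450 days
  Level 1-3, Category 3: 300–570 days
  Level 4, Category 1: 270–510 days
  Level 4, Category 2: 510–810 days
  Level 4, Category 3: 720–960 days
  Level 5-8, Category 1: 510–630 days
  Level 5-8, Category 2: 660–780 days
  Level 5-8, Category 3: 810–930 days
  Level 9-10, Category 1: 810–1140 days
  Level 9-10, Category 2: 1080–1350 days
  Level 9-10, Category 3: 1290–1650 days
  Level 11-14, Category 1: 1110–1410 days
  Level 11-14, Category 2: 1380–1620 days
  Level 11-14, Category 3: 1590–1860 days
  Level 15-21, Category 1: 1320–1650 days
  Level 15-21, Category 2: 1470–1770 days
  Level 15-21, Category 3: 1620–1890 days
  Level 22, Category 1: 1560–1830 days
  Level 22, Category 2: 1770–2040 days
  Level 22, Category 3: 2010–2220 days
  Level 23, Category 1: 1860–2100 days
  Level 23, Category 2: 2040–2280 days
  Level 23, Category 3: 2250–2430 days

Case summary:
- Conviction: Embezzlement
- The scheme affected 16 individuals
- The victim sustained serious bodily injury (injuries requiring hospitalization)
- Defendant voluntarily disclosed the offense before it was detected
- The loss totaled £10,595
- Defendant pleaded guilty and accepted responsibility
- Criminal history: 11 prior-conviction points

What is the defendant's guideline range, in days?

Base offense level for embezzlement: 18.
§1 applies (level before this adjustment is 18 ≥ 15, so +3): 18 + 3 = 21.
§3 applies: 21 + 3 = 24.
§4 applies: 24 + 2 = 26.
§5 applies: 26 − 1 = 25.
§6 applies: 25 − 1 = 24.
Level 24 exceeds the maximum of 23; capped at 23.
Final offense level: 23.
Criminal history: 11 prior points → Category 3 (9+).
Level 23 falls in the 23 band.
Grid: Level 23 × Category 3 = 2250-2430 days.

2250-2430 days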